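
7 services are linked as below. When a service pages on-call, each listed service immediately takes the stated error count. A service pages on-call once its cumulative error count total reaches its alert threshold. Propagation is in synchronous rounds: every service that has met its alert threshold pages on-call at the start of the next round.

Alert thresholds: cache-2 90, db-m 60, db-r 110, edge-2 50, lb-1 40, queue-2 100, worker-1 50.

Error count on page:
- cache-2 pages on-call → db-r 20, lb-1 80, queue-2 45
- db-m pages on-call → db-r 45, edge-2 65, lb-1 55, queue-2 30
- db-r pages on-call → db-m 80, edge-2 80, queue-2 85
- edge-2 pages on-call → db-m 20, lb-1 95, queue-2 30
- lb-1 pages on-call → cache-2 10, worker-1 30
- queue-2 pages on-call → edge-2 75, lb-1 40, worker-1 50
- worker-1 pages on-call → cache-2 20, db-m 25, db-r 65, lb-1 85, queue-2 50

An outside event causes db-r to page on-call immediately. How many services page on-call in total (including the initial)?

Round 1 — db-r pages on-call (initial).
  db-m: +80 → 80 ≥ 60
  edge-2: +80 → 80 ≥ 50
  queue-2: +85 → 85 < 100
Round 2 — db-m, edge-2 page on-call.
  lb-1: +55+95 → 150 ≥ 40
  queue-2: +30+30 → 145 ≥ 100
Round 3 — lb-1, queue-2 page on-call.
  cache-2: +10 → 10 < 90
  worker-1: +30+50 → 80 ≥ 50
Round 4 — worker-1 pages on-call.
  cache-2: +20 → 30 < 90
No further pages.

6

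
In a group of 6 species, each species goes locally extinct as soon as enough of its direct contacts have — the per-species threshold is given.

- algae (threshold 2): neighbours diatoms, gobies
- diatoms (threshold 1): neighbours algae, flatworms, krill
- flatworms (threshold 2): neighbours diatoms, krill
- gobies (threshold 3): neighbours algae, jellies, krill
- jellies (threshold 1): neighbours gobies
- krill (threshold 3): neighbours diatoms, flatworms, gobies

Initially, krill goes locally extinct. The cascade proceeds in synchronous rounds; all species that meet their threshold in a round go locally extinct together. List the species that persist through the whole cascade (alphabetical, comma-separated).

algae, gobies, jellies

Round 1 — krill goes locally extinct (initial).
Round 2 — checking thresholds:
  diatoms: 1 of 3 neighbours ≥ 1, goes locally extinct.
  flatworms: 1 of 2 neighbours < 2, not yet.
  gobies: 1 of 3 neighbours < 3, not yet.
Round 3 — checking thresholds:
  algae: 1 of 2 neighbours < 2, not yet.
  flatworms: 2 of 2 neighbours ≥ 2, goes locally extinct.
  gobies: 1 of 3 neighbours < 3, not yet.
Round 4 — no new extinctions; cascade stops.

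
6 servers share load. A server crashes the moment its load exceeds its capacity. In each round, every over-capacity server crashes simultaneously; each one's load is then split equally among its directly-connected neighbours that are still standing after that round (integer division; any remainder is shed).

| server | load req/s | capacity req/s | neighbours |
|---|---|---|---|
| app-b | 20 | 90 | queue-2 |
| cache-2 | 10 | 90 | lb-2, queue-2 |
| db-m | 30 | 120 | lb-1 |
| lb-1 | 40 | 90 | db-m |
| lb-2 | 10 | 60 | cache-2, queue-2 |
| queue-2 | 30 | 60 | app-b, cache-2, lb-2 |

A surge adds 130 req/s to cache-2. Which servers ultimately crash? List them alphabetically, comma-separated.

Round 1 — cache-2 at 140 > 90. cache-2 crashes.
  cache-2 sheds 140 req/s to lb-2, queue-2: 70 each.
    lb-2: 10+70 = 80 > 60
    queue-2: 30+70 = 100 > 60
Round 2 — lb-2, queue-2 crash.
  lb-2 sheds 80 req/s: no online neighbours, lost.
  queue-2 sheds 100 req/s to app-b: 100 each.
    app-b: 20+100 = 120 > 90
Round 3 — app-b crashes.
  app-b sheds 120 req/s: no online neighbours, lost.
No further crashes.

app-b, cache-2, lb-2, queue-2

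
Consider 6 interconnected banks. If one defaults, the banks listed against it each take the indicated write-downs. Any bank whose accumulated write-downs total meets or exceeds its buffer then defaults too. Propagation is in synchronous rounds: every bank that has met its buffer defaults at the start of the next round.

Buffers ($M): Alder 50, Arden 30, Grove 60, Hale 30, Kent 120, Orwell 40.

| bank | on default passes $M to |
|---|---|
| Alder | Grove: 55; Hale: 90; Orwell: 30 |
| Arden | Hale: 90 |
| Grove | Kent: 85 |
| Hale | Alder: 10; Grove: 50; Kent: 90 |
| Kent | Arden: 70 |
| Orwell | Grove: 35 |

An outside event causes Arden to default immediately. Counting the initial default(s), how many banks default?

Round 1 — Arden defaults (initial).
  Hale: +90 → 90 ≥ 30
Round 2 — Hale defaults.
  Alder: +10 → 10 < 50
  Grove: +50 → 50 < 60
  Kent: +90 → 90 < 120
No further defaults.

2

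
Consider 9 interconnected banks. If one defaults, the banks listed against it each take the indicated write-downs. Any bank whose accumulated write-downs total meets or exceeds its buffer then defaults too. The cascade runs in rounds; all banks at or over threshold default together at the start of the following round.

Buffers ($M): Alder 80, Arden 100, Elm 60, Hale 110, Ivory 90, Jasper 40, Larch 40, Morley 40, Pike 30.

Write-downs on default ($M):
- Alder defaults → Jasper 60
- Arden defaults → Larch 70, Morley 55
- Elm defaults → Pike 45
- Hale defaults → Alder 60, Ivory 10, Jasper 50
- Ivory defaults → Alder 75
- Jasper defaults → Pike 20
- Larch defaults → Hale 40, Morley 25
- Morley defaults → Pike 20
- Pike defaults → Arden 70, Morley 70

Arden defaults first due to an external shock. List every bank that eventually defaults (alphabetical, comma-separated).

Round 1 — Arden defaults (initial).
  Larch: +70 → 70 ≥ 40
  Morley: +55 → 55 ≥ 40
Round 2 — Larch, Morley default.
  Hale: +40 → 40 < 110
  Pike: +20 → 20 < 30
No further defaults.

Arden, Larch, Morley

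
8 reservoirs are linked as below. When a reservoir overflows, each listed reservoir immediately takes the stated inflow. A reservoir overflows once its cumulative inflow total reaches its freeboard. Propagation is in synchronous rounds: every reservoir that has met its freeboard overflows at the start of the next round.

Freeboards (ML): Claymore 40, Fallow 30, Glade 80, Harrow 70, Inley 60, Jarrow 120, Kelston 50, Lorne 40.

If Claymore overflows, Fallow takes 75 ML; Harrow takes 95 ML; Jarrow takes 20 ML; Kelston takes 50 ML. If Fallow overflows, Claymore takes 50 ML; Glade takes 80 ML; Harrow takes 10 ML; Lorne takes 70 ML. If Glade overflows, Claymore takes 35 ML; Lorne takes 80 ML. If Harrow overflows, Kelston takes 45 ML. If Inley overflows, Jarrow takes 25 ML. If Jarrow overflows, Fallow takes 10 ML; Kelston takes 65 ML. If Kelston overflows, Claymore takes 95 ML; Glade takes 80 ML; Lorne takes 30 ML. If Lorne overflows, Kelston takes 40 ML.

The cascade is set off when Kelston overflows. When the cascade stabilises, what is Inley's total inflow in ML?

0

Round 1 — Kelston overflows (initial).
  Claymore: +95 → 95 ≥ 40
  Glade: +80 → 80 ≥ 80
  Lorne: +30 → 30 < 40
Round 2 — Claymore, Glade overflow.
  Fallow: +75 → 75 ≥ 30
  Harrow: +95 → 95 ≥ 70
  Jarrow: +20 → 20 < 120
  Lorne: +80 → 110 ≥ 40
Round 3 — Fallow, Harrow, Lorne overflow.
No further overflows.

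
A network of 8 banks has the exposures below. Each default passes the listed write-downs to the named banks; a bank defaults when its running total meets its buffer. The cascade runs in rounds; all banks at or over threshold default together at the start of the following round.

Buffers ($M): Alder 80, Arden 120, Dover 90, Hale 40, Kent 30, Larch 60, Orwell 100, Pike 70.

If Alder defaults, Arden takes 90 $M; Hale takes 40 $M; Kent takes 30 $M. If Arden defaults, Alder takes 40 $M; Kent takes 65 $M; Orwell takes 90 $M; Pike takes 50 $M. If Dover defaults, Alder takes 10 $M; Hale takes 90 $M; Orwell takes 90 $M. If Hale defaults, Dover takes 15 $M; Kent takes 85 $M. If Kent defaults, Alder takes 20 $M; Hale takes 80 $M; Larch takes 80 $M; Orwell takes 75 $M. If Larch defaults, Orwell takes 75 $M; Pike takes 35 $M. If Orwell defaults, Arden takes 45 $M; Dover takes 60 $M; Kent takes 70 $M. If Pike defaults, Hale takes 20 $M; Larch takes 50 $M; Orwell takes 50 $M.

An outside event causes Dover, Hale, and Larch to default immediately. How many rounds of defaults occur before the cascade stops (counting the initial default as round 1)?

2

Round 1 — Dover, Hale, Larch default (initial).
  Alder: +10 → 10 < 80
  Kent: +85 → 85 ≥ 30
  Orwell: +90+75 → 165 ≥ 100
  Pike: +35 → 35 < 70
Round 2 — Kent, Orwell default.
  Alder: +20 → 30 < 80
  Arden: +45 → 45 < 120
No further defaults.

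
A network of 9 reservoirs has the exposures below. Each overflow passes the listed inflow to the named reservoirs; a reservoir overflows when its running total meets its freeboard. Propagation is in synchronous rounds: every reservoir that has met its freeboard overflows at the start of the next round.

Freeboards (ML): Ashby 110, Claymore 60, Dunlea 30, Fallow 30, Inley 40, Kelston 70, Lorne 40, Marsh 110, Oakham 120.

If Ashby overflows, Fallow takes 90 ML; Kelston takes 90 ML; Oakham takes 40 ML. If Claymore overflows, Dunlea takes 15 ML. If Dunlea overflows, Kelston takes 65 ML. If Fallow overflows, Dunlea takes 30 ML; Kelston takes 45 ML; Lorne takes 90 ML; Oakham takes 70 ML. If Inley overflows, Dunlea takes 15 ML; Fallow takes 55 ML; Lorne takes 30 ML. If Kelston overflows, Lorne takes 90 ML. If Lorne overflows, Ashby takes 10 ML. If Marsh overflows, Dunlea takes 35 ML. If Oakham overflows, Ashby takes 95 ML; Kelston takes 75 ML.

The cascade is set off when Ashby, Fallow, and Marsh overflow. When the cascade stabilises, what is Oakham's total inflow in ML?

Round 1 — Ashby, Fallow, Marsh overflow (initial).
  Dunlea: +30+35 → 65 ≥ 30
  Kelston: +90+45 → 135 ≥ 70
  Lorne: +90 → 90 ≥ 40
  Oakham: +40+70 → 110 < 120
Round 2 — Dunlea, Kelston, Lorne overflow.
No further overflows.

110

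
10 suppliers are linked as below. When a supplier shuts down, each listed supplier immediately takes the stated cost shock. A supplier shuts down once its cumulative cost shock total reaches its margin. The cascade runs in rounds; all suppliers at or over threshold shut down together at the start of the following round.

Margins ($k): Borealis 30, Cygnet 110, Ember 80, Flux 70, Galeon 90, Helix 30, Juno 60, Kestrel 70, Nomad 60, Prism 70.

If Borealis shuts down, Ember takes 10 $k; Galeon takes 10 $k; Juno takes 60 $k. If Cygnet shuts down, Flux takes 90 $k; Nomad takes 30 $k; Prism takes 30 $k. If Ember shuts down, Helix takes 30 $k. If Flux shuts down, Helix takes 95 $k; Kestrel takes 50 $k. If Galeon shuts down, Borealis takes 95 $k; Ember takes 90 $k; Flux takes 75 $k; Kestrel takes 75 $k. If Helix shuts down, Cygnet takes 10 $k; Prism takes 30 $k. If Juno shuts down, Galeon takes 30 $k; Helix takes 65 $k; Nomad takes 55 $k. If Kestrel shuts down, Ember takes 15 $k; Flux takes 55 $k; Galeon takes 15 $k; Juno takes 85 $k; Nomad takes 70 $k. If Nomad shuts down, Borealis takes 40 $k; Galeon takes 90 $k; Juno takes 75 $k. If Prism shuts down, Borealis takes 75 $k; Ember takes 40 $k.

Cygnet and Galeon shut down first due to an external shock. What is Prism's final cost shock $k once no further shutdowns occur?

60

Round 1 — Cygnet, Galeon shut down (initial).
  Borealis: +95 → 95 ≥ 30
  Ember: +90 → 90 ≥ 80
  Flux: +90+75 → 165 ≥ 70
  Kestrel: +75 → 75 ≥ 70
  Nomad: +30 → 30 < 60
  Prism: +30 → 30 < 70
Round 2 — Borealis, Ember, Flux, Kestrel shut down.
  Helix: +30+95 → 125 ≥ 30
  Juno: +60+85 → 145 ≥ 60
  Nomad: +70 → 100 ≥ 60
Round 3 — Helix, Juno, Nomad shut down.
  Prism: +30 → 60 < 70
No further shutdowns.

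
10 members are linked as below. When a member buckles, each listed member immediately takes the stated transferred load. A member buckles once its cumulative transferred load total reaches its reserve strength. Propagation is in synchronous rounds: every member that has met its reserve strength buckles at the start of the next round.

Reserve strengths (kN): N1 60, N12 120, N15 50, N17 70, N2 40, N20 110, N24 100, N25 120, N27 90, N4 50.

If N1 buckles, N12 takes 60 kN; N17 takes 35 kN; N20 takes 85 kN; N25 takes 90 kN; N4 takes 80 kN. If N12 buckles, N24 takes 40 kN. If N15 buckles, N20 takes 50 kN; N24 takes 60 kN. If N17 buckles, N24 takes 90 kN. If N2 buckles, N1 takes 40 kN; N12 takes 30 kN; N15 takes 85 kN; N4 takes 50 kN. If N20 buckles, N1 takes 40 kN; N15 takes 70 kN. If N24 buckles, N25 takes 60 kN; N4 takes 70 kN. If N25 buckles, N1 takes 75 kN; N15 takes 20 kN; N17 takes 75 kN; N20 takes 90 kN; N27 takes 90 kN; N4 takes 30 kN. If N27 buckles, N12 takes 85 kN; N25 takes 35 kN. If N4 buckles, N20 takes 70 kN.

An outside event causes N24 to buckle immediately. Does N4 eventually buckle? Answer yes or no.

Round 1 — N24 buckles (initial).
  N25: +60 → 60 < 120
  N4: +70 → 70 ≥ 50
Round 2 — N4 buckles.
  N20: +70 → 70 < 110
No further bucklings.

yes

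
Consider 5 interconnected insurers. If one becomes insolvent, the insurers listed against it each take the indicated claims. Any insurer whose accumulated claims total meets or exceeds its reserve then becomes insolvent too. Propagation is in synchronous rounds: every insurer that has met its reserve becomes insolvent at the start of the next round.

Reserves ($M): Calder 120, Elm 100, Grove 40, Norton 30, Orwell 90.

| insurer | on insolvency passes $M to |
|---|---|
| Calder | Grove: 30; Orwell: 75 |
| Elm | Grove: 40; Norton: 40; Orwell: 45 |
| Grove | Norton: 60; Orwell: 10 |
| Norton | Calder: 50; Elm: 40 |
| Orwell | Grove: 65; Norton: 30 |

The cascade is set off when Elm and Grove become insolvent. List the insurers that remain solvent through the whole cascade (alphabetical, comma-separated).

Calder, Orwell

Round 1 — Elm, Grove become insolvent (initial).
  Norton: +40+60 → 100 ≥ 30
  Orwell: +45+10 → 55 < 90
Round 2 — Norton becomes insolvent.
  Calder: +50 → 50 < 120
No further insolvencies.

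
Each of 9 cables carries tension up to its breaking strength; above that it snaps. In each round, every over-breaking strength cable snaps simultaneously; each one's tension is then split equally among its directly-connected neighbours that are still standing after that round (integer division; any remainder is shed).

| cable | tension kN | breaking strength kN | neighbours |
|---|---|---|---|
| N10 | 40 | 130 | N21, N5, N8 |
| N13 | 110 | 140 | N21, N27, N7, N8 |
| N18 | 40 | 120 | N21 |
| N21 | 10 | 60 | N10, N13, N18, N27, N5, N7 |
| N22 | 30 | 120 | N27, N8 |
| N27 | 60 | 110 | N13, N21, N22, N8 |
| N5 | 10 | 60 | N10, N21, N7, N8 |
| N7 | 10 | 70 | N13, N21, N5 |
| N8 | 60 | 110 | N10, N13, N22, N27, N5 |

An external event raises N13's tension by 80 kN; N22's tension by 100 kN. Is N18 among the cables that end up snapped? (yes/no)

Round 1 — N13 at 190 > 140; N22 at 130 > 120. N13, N22 snap.
  N13 sheds 190 kN to N21, N27, N7, N8: 47 each (2 lost).
    N21: 10+47 = 57 ≤ 60
    N27: 60+47 = 107 ≤ 110
    N7: 10+47 = 57 ≤ 70
    N8: 60+47 = 107 ≤ 110
  N22 sheds 130 kN to N27, N8: 65 each.
    N27: 107+65 = 172 > 110
    N8: 107+65 = 172 > 110
Round 2 — N27, N8 snap.
  N27 sheds 172 kN to N21: 172 each.
    N21: 57+172 = 229 > 60
  N8 sheds 172 kN to N10, N5: 86 each.
    N10: 40+86 = 126 ≤ 130
    N5: 10+86 = 96 > 60
Round 3 — N21, N5 snap.
  N21 sheds 229 kN to N10, N18, N7: 76 each (1 lost).
    N10: 126+76 = 202 > 130
    N18: 40+76 = 116 ≤ 120
    N7: 57+76 = 133 > 70
  N5 sheds 96 kN to N10, N7: 48 each.
    N10: 202+48 = 250 > 130
    N7: 133+48 = 181 > 70
Round 4 — N10, N7 snap.
  N10 sheds 250 kN: no online neighbours, lost.
  N7 sheds 181 kN: no online neighbours, lost.
No further breaks.

no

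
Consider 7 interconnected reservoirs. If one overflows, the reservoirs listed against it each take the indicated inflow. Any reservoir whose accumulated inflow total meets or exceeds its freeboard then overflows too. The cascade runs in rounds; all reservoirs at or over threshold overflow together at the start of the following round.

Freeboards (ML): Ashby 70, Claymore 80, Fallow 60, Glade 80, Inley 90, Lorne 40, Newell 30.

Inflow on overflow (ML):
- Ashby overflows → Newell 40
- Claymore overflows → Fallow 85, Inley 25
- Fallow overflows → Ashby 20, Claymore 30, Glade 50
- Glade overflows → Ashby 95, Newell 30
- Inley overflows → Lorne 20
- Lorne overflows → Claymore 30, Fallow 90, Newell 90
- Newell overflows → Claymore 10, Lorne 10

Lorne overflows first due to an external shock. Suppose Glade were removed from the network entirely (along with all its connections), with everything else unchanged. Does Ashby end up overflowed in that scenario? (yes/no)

no

With Glade removed:
Round 1 — Lorne overflows (initial).
  Claymore: +30 → 30 < 80
  Fallow: +90 → 90 ≥ 60
  Newell: +90 → 90 ≥ 30
Round 2 — Fallow, Newell overflow.
  Ashby: +20 → 20 < 70
  Claymore: +30+10 → 70 < 80
No further overflows.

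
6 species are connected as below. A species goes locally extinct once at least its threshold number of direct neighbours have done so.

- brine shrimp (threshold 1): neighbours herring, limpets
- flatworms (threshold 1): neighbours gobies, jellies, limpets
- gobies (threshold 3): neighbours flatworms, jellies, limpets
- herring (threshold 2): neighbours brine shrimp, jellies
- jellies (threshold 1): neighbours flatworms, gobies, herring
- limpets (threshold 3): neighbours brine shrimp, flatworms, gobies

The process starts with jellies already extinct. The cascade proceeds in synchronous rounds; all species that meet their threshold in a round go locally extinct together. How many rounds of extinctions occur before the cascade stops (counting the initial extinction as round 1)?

Round 1 — jellies goes locally extinct (initial).
Round 2 — checking thresholds:
  flatworms: 1 of 3 neighbours ≥ 1, goes locally extinct.
  gobies: 1 of 3 neighbours < 3, holds.
  herring: 1 of 2 neighbours < 2, holds.
Round 3 — no new extinctions; cascade stops.

2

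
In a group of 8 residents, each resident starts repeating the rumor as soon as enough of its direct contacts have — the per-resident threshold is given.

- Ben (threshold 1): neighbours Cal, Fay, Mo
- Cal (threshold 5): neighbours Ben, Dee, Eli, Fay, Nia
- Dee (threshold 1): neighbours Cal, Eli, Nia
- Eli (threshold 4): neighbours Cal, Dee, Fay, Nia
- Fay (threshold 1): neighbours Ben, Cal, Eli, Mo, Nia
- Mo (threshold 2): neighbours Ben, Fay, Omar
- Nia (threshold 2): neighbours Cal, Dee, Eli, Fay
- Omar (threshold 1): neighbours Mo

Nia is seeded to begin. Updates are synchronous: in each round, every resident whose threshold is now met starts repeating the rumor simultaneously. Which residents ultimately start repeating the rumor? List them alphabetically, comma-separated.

Round 1 — Nia starts repeating the rumor (initial).
Round 2 — checking thresholds:
  Cal: 1 of 5 neighbours < 5, below threshold.
  Dee: 1 of 3 neighbours ≥ 1, starts repeating the rumor.
  Eli: 1 of 4 neighbours < 4, below threshold.
  Fay: 1 of 5 neighbours ≥ 1, starts repeating the rumor.
Round 3 — checking thresholds:
  Ben: 1 of 3 neighbours ≥ 1, starts repeating the rumor.
  Cal: 3 of 5 neighbours < 5, below threshold.
  Eli: 3 of 4 neighbours < 4, below threshold.
  Mo: 1 of 3 neighbours < 2, below threshold.
Round 4 — checking thresholds:
  Cal: 4 of 5 neighbours < 5, below threshold.
  Eli: 3 of 4 neighbours < 4, below threshold.
  Mo: 2 of 3 neighbours ≥ 2, starts repeating the rumor.
Round 5 — checking thresholds:
  Cal: 4 of 5 neighbours < 5, below threshold.
  Eli: 3 of 4 neighbours < 4, below threshold.
  Omar: 1 of 1 neighbours ≥ 1, starts repeating the rumor.
Round 6 — no new spreads; cascade stops.

Ben, Dee, Fay, Mo, Nia, Omar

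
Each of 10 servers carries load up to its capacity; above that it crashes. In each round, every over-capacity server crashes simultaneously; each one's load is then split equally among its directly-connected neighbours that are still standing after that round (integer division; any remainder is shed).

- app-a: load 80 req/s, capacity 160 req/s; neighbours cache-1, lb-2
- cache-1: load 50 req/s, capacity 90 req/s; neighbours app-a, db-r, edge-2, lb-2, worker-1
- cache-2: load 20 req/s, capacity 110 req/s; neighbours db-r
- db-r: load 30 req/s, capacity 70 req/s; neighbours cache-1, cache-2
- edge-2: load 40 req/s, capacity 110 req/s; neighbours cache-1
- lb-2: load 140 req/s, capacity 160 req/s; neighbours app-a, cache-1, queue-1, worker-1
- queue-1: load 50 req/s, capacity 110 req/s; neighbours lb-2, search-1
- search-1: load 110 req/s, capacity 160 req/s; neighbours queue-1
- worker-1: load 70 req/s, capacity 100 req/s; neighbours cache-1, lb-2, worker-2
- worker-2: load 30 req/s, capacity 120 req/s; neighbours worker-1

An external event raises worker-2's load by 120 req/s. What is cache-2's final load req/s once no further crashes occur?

Round 1 — worker-2 at 150 > 120. worker-2 crashes.
  worker-2 sheds 150 req/s to worker-1: 150 each.
    worker-1: 70+150 = 220 > 100
Round 2 — worker-1 crashes.
  worker-1 sheds 220 req/s to cache-1, lb-2: 110 each.
    cache-1: 50+110 = 160 > 90
    lb-2: 140+110 = 250 > 160
Round 3 — cache-1, lb-2 crash.
  cache-1 sheds 160 req/s to app-a, db-r, edge-2: 53 each (1 lost).
    app-a: 80+53 = 133 ≤ 160
    db-r: 30+53 = 83 > 70
    edge-2: 40+53 = 93 ≤ 110
  lb-2 sheds 250 req/s to app-a, queue-1: 125 each.
    app-a: 133+125 = 258 > 160
    queue-1: 50+125 = 175 > 110
Round 4 — app-a, db-r, queue-1 crash.
  app-a sheds 258 req/s: no online neighbours, lost.
  db-r sheds 83 req/s to cache-2: 83 each.
    cache-2: 20+83 = 103 ≤ 110
  queue-1 sheds 175 req/s to search-1: 175 each.
    search-1: 110+175 = 285 > 160
Round 5 — search-1 crashes.
  search-1 sheds 285 req/s: no online neighbours, lost.
No further crashes.

103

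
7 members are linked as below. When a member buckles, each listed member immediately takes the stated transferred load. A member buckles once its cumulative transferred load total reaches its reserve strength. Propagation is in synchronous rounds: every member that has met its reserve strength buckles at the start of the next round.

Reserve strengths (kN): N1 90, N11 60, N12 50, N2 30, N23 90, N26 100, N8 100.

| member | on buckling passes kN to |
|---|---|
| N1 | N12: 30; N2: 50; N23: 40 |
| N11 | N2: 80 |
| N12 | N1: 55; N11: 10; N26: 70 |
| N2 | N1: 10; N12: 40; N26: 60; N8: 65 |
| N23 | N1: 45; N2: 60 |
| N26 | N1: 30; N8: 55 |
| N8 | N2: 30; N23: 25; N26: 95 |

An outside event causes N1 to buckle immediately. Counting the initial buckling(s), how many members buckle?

Round 1 — N1 buckles (initial).
  N12: +30 → 30 < 50
  N2: +50 → 50 ≥ 30
  N23: +40 → 40 < 90
Round 2 — N2 buckles.
  N12: +40 → 70 ≥ 50
  N26: +60 → 60 < 100
  N8: +65 → 65 < 100
Round 3 — N12 buckles.
  N11: +10 → 10 < 60
  N26: +70 → 130 ≥ 100
Round 4 — N26 buckles.
  N8: +55 → 120 ≥ 100
Round 5 — N8 buckles.
  N23: +25 → 65 < 90
No further bucklings.

5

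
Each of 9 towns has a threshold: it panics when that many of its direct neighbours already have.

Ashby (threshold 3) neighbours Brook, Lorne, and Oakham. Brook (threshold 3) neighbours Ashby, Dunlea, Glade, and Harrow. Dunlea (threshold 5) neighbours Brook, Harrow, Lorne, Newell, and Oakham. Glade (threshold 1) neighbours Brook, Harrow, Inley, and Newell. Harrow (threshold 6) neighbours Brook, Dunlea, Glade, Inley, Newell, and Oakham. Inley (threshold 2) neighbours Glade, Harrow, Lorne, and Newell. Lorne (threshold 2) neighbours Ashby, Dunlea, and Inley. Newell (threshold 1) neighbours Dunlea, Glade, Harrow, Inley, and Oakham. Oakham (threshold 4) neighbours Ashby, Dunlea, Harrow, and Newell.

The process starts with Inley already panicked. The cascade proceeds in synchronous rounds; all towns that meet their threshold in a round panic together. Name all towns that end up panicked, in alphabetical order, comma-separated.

Glade, Inley, Newell

Round 1 — Inley panics (initial).
Round 2 — checking thresholds:
  Glade: 1 of 4 neighbours ≥ 1, panics.
  Harrow: 1 of 6 neighbours < 6, not yet.
  Lorne: 1 of 3 neighbours < 2, not yet.
  Newell: 1 of 5 neighbours ≥ 1, panics.
Round 3 — no new panics; cascade stops.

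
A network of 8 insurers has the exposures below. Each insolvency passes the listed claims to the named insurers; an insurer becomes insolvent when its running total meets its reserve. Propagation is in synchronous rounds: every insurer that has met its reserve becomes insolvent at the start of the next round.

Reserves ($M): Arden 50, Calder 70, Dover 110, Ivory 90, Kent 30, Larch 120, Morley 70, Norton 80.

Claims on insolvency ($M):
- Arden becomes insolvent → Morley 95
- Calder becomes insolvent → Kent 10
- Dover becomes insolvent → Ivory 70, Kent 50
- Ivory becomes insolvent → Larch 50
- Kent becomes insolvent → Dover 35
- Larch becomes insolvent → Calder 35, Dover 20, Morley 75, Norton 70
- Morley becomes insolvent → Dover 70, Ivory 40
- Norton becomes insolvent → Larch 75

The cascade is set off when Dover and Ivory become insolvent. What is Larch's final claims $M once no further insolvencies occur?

Round 1 — Dover, Ivory become insolvent (initial).
  Kent: +50 → 50 ≥ 30
  Larch: +50 → 50 < 120
Round 2 — Kent becomes insolvent.
No further insolvencies.

50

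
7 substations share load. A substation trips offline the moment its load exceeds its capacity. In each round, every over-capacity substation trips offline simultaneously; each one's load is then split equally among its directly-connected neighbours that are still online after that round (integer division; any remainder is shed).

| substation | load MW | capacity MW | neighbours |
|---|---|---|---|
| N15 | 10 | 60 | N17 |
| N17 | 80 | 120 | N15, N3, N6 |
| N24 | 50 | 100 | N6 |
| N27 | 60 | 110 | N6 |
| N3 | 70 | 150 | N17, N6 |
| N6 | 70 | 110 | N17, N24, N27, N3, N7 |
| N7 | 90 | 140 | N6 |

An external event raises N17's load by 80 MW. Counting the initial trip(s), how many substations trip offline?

4

Round 1 — N17 at 160 > 120. N17 trips offline.
  N17 sheds 160 MW to N15, N3, N6: 53 each (1 lost).
    N15: 10+53 = 63 > 60
    N3: 70+53 = 123 ≤ 150
    N6: 70+53 = 123 > 110
Round 2 — N15, N6 trip offline.
  N15 sheds 63 MW: no online neighbours, lost.
  N6 sheds 123 MW to N24, N27, N3, N7: 30 each (3 lost).
    N24: 50+30 = 80 ≤ 100
    N27: 60+30 = 90 ≤ 110
    N3: 123+30 = 153 > 150
    N7: 90+30 = 120 ≤ 140
Round 3 — N3 trips offline.
  N3 sheds 153 MW: no online neighbours, lost.
No further trips.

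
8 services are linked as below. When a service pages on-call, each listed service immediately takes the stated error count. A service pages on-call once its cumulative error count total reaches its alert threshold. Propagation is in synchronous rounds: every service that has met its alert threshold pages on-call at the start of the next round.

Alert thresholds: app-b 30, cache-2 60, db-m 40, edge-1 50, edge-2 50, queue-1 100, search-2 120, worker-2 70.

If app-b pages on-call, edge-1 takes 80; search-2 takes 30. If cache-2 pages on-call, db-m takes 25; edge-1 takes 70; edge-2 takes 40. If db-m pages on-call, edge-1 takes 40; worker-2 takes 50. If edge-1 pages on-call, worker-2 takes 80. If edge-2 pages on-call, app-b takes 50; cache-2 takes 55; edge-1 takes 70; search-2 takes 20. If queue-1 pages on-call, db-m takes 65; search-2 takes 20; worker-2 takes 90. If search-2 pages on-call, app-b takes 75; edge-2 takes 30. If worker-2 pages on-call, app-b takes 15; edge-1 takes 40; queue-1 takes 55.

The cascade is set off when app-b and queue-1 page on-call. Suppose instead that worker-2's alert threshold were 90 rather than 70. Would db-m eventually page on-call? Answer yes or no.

yes

With worker-2's alert threshold at 90:
Round 1 — app-b, queue-1 page on-call (initial).
  db-m: +65 → 65 ≥ 40
  edge-1: +80 → 80 ≥ 50
  search-2: +30+20 → 50 < 120
  worker-2: +90 → 90 ≥ 90
Round 2 — db-m, edge-1, worker-2 page on-call.
No further pages.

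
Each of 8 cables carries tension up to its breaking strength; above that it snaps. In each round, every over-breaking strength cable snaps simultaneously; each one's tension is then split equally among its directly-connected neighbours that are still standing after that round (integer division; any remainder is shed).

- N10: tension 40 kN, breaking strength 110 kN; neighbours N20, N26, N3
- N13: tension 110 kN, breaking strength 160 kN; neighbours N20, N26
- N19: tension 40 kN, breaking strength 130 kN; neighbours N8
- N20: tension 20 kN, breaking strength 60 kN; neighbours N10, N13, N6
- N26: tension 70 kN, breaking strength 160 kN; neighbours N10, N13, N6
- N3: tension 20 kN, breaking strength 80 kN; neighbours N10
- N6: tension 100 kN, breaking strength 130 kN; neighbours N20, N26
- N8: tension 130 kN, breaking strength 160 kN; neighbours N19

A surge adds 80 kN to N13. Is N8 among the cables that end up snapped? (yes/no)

no

Round 1 — N13 at 190 > 160. N13 snaps.
  N13 sheds 190 kN to N20, N26: 95 each.
    N20: 20+95 = 115 > 60
    N26: 70+95 = 165 > 160
Round 2 — N20, N26 snap.
  N20 sheds 115 kN to N10, N6: 57 each (1 lost).
    N10: 40+57 = 97 ≤ 110
    N6: 100+57 = 157 > 130
  N26 sheds 165 kN to N10, N6: 82 each (1 lost).
    N10: 97+82 = 179 > 110
    N6: 157+82 = 239 > 130
Round 3 — N10, N6 snap.
  N10 sheds 179 kN to N3: 179 each.
    N3: 20+179 = 199 > 80
  N6 sheds 239 kN: no online neighbours, lost.
Round 4 — N3 snaps.
  N3 sheds 199 kN: no online neighbours, lost.
No further breaks.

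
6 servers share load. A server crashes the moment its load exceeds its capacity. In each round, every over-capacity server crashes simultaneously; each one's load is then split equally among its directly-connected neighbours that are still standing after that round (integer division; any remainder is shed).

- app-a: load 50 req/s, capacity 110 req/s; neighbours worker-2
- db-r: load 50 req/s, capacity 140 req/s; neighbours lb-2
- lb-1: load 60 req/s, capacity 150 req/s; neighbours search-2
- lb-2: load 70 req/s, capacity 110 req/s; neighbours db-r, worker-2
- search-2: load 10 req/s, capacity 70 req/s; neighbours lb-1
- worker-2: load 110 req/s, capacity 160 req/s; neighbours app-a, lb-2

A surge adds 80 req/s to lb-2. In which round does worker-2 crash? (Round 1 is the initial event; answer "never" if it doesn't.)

2

Round 1 — lb-2 at 150 > 110. lb-2 crashes.
  lb-2 sheds 150 req/s to db-r, worker-2: 75 each.
    db-r: 50+75 = 125 ≤ 140
    worker-2: 110+75 = 185 > 160
Round 2 — worker-2 crashes.
  worker-2 sheds 185 req/s to app-a: 185 each.
    app-a: 50+185 = 235 > 110
Round 3 — app-a crashes.
  app-a sheds 235 req/s: no online neighbours, lost.
No further crashes.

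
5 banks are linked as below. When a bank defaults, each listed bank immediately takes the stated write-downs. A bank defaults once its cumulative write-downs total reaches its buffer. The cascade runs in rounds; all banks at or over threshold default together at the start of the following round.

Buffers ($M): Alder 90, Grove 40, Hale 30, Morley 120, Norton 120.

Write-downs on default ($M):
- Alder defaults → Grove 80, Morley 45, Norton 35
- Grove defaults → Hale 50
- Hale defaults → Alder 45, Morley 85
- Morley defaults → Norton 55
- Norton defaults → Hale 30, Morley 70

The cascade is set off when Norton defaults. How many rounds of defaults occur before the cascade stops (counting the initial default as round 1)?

3

Round 1 — Norton defaults (initial).
  Hale: +30 → 30 ≥ 30
  Morley: +70 → 70 < 120
Round 2 — Hale defaults.
  Alder: +45 → 45 < 90
  Morley: +85 → 155 ≥ 120
Round 3 — Morley defaults.
No further defaults.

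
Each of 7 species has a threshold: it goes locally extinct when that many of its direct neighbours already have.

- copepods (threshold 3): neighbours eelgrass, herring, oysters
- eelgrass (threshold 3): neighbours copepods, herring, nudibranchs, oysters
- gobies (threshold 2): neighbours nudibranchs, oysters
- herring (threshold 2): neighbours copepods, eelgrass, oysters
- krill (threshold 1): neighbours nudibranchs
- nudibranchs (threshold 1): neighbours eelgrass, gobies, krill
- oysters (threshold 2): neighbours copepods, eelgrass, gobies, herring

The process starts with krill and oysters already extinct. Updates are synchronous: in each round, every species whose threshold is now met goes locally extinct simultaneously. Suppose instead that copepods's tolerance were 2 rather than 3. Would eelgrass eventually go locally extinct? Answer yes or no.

With copepods's tolerance at 2:
Round 1 — krill, oysters go locally extinct (initial).
Round 2 — checking thresholds:
  copepods: 1 of 3 neighbours < 2, not yet.
  eelgrass: 1 of 4 neighbours < 3, not yet.
  gobies: 1 of 2 neighbours < 2, not yet.
  herring: 1 of 3 neighbours < 2, not yet.
  nudibranchs: 1 of 3 neighbours ≥ 1, goes locally extinct.
Round 3 — checking thresholds:
  copepods: 1 of 3 neighbours < 2, not yet.
  eelgrass: 2 of 4 neighbours < 3, not yet.
  gobies: 2 of 2 neighbours ≥ 2, goes locally extinct.
  herring: 1 of 3 neighbours < 2, not yet.
Round 4 — no new extinctions; cascade stops.

no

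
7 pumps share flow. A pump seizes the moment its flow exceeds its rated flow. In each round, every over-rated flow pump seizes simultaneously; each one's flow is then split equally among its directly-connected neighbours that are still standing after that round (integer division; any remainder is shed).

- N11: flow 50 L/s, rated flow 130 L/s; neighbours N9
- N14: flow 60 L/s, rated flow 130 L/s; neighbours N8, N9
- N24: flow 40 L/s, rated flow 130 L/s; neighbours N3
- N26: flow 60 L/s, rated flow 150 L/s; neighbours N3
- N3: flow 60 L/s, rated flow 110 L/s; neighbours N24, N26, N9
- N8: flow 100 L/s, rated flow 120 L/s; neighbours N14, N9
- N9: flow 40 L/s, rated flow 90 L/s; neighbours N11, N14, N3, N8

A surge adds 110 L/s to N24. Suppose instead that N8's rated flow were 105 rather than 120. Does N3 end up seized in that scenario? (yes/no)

yes

With N8's rated flow at 105:
Round 1 — N24 at 150 > 130. N24 seizes.
  N24 sheds 150 L/s to N3: 150 each.
    N3: 60+150 = 210 > 110
Round 2 — N3 seizes.
  N3 sheds 210 L/s to N26, N9: 105 each.
    N26: 60+105 = 165 > 150
    N9: 40+105 = 145 > 90
Round 3 — N26, N9 seize.
  N26 sheds 165 L/s: no online neighbours, lost.
  N9 sheds 145 L/s to N11, N14, N8: 48 each (1 lost).
    N11: 50+48 = 98 ≤ 130
    N14: 60+48 = 108 ≤ 130
    N8: 100+48 = 148 > 105
Round 4 — N8 seizes.
  N8 sheds 148 L/s to N14: 148 each.
    N14: 108+148 = 256 > 130
Round 5 — N14 seizes.
  N14 sheds 256 L/s: no online neighbours, lost.
No further seizures.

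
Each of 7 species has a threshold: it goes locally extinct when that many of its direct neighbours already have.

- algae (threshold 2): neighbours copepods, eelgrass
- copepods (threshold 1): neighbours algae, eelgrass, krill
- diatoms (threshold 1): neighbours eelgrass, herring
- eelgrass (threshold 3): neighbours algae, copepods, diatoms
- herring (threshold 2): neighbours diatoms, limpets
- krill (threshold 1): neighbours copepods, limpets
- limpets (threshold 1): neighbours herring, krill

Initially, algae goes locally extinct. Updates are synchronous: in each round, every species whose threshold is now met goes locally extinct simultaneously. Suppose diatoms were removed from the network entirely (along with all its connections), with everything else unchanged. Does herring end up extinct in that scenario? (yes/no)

With diatoms removed:
Round 1 — algae goes locally extinct (initial).
Round 2 — checking thresholds:
  copepods: 1 of 3 neighbours ≥ 1, goes locally extinct.
  eelgrass: 1 of 2 neighbours < 3, below threshold.
Round 3 — checking thresholds:
  eelgrass: 2 of 2 neighbours < 3, below threshold.
  krill: 1 of 2 neighbours ≥ 1, goes locally extinct.
Round 4 — checking thresholds:
  eelgrass: 2 of 2 neighbours < 3, below threshold.
  limpets: 1 of 2 neighbours ≥ 1, goes locally extinct.
Round 5 — no new extinctions; cascade stops.

no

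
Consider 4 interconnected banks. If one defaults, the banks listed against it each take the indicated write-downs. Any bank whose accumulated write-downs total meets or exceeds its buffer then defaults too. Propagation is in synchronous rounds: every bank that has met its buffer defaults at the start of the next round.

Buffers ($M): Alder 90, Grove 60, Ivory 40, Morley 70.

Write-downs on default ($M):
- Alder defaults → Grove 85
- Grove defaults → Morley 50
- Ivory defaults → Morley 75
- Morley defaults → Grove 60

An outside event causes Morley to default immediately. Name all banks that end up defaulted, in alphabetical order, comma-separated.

Grove, Morley

Round 1 — Morley defaults (initial).
  Grove: +60 → 60 ≥ 60
Round 2 — Grove defaults.
No further defaults.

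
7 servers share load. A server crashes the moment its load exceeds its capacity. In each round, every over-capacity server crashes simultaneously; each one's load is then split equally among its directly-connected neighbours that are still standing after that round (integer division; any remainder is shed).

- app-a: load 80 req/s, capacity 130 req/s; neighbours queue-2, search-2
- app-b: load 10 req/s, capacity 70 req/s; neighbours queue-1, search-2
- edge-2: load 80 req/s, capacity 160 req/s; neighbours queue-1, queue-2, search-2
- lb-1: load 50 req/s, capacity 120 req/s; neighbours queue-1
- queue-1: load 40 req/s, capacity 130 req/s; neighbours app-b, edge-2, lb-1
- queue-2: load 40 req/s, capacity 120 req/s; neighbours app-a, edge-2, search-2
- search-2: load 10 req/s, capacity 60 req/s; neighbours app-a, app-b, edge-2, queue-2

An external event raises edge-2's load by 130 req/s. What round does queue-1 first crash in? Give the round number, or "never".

Round 1 — edge-2 at 210 > 160. edge-2 crashes.
  edge-2 sheds 210 req/s to queue-1, queue-2, search-2: 70 each.
    queue-1: 40+70 = 110 ≤ 130
    queue-2: 40+70 = 110 ≤ 120
    search-2: 10+70 = 80 > 60
Round 2 — search-2 crashes.
  search-2 sheds 80 req/s to app-a, app-b, queue-2: 26 each (2 lost).
    app-a: 80+26 = 106 ≤ 130
    app-b: 10+26 = 36 ≤ 70
    queue-2: 110+26 = 136 > 120
Round 3 — queue-2 crashes.
  queue-2 sheds 136 req/s to app-a: 136 each.
    app-a: 106+136 = 242 > 130
Round 4 — app-a crashes.
  app-a sheds 242 req/s: no online neighbours, lost.
No further crashes.

never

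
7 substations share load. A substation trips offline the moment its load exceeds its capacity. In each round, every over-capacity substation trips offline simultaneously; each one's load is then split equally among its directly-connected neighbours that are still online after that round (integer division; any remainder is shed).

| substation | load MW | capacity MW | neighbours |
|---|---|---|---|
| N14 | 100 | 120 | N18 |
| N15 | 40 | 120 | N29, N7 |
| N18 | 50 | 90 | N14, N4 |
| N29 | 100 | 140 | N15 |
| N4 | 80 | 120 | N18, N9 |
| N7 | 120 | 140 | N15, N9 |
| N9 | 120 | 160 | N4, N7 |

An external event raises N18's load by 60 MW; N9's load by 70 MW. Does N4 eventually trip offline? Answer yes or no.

yes

Round 1 — N18 at 110 > 90; N9 at 190 > 160. N18, N9 trip offline.
  N18 sheds 110 MW to N14, N4: 55 each.
    N14: 100+55 = 155 > 120
    N4: 80+55 = 135 > 120
  N9 sheds 190 MW to N4, N7: 95 each.
    N4: 135+95 = 230 > 120
    N7: 120+95 = 215 > 140
Round 2 — N14, N4, N7 trip offline.
  N14 sheds 155 MW: no online neighbours, lost.
  N4 sheds 230 MW: no online neighbours, lost.
  N7 sheds 215 MW to N15: 215 each.
    N15: 40+215 = 255 > 120
Round 3 — N15 trips offline.
  N15 sheds 255 MW to N29: 255 each.
    N29: 100+255 = 355 > 140
Round 4 — N29 trips offline.
  N29 sheds 355 MW: no online neighbours, lost.
No further trips.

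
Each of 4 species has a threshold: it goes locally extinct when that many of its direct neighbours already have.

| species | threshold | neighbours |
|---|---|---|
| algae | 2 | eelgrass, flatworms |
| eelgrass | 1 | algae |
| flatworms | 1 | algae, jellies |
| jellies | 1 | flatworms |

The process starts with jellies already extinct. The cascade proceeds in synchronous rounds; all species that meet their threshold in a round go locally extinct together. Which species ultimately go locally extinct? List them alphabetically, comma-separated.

flatworms, jellies

Round 1 — jellies goes locally extinct (initial).
Round 2 — checking thresholds:
  flatworms: 1 of 2 neighbours ≥ 1, goes locally extinct.
Round 3 — no new extinctions; cascade stops.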